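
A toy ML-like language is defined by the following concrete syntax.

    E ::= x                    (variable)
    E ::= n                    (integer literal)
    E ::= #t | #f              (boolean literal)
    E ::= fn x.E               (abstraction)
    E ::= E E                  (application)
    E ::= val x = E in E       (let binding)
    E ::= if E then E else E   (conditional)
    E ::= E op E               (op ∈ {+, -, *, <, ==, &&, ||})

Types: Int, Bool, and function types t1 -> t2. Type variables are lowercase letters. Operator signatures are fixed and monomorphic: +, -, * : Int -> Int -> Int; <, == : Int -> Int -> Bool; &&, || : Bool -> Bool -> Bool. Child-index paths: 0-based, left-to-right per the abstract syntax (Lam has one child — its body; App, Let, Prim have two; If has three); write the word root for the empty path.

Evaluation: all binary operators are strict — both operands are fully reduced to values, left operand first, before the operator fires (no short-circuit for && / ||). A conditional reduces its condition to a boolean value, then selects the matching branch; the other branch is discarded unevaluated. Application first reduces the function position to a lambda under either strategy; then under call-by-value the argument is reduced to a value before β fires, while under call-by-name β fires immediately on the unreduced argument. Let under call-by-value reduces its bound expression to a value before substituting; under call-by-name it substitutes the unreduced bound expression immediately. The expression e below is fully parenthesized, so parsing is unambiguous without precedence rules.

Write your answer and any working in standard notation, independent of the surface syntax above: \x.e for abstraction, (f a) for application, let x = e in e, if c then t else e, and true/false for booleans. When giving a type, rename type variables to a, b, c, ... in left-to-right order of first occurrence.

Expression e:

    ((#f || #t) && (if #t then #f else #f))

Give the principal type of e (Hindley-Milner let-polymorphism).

Derivation:
  unify Bool ~ Bool
  unify Bool ~ Bool
  unify Bool ~ Bool
  unify Bool ~ Bool
  unify Bool ~ Bool
  unify Bool ~ Bool

Answer: Bool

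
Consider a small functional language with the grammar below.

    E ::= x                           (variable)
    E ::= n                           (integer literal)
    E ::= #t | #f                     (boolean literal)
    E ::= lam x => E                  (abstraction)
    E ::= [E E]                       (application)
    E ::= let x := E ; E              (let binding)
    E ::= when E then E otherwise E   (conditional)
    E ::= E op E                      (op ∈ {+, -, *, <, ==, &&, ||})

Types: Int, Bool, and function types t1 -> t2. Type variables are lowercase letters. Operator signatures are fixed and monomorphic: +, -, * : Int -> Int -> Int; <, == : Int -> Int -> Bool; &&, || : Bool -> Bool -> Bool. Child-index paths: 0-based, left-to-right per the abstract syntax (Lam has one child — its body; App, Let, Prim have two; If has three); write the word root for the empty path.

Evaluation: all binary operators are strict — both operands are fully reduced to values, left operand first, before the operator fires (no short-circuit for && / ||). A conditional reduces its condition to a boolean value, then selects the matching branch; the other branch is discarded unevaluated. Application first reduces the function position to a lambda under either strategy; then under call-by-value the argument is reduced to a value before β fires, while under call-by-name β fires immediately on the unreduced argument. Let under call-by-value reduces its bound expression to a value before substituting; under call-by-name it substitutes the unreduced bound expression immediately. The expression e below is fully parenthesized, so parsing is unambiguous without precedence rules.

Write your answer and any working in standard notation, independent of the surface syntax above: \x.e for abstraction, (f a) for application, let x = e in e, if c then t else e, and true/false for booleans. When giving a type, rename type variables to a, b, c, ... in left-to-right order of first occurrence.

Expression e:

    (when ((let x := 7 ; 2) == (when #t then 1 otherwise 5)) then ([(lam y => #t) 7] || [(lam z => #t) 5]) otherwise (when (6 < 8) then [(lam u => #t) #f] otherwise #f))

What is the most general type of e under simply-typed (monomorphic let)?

Trace:
let x : Int
  unify Int ~ Int
  unify Bool ~ Bool
  unify Int ~ Int
  unify Int ~ Int
  unify Bool ~ Bool
\y._ : a -> Bool
  unify a -> Bool ~ Int -> b
  unify a ~ Int
  unify Bool ~ b
_ _ : Bool
  unify Bool ~ Bool
\z._ : c -> Bool
  unify c -> Bool ~ Int -> d
  unify c ~ Int
  unify Bool ~ d
_ _ : Bool
  unify Bool ~ Bool
  unify Int ~ Int
  unify Int ~ Int
  unify Bool ~ Bool
\u._ : e -> Bool
  unify e -> Bool ~ Bool -> f
  unify e ~ Bool
  unify Bool ~ f
_ _ : Bool
  unify Bool ~ Bool
  unify Bool ~ Bool

Answer: Bool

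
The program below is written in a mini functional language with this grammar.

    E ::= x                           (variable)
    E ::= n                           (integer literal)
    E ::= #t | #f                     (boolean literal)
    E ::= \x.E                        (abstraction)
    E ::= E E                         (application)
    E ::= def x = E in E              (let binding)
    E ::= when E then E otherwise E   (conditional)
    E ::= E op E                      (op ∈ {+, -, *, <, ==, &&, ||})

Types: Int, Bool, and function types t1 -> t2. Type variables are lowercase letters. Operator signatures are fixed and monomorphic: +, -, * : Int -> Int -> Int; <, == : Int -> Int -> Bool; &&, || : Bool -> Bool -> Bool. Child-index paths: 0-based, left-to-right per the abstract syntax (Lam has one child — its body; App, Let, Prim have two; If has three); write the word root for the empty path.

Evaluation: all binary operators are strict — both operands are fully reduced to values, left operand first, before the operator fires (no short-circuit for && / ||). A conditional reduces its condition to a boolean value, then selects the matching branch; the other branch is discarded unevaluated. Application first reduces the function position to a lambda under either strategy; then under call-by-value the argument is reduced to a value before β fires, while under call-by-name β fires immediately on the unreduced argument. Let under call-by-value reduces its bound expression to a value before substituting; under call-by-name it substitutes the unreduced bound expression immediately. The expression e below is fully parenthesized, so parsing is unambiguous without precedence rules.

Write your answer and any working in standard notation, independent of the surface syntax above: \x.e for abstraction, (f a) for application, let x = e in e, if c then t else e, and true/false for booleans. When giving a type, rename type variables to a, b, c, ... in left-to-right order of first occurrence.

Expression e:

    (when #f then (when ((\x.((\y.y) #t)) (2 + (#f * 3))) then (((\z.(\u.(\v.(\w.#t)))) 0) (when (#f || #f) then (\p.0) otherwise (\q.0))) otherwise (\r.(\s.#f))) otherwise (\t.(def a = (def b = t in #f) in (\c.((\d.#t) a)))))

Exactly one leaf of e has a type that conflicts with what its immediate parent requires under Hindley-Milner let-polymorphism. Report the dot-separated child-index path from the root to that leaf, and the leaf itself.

Answer: 1.0.1.1.0 : false

Working:
  unify Bool ~ Bool
y : b
\y._ : b -> b
  unify b -> b ~ Bool -> c
  unify b ~ Bool
  unify Bool ~ c
_ _ : Bool
\x._ : a -> Bool
  unify Int ~ Int
  unify Bool ~ Int
  FAIL: mismatch Bool ~ Int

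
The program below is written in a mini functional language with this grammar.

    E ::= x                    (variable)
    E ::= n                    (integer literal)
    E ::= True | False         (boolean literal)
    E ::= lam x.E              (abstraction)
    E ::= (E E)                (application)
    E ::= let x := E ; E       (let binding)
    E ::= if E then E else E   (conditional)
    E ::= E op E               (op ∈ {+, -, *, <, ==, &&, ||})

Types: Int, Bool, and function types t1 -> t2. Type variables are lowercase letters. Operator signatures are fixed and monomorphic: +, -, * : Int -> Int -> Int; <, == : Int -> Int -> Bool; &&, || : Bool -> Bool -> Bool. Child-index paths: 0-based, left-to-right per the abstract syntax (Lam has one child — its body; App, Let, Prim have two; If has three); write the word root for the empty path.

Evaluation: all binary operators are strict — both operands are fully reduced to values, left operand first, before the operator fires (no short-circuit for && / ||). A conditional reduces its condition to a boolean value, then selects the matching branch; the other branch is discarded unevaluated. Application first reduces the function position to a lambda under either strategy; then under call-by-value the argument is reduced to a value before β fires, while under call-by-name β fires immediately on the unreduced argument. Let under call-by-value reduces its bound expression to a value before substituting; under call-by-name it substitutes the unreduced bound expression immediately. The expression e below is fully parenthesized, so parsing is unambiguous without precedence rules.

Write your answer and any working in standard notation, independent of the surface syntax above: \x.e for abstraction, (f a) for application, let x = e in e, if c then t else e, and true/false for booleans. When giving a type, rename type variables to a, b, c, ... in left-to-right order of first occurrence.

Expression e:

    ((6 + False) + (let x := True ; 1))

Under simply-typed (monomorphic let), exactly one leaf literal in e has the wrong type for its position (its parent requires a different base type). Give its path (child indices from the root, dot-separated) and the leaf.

Derivation:
  unify Int ~ Int
  unify Bool ~ Int
  FAIL: mismatch Bool ~ Int

Answer: 0.1 : false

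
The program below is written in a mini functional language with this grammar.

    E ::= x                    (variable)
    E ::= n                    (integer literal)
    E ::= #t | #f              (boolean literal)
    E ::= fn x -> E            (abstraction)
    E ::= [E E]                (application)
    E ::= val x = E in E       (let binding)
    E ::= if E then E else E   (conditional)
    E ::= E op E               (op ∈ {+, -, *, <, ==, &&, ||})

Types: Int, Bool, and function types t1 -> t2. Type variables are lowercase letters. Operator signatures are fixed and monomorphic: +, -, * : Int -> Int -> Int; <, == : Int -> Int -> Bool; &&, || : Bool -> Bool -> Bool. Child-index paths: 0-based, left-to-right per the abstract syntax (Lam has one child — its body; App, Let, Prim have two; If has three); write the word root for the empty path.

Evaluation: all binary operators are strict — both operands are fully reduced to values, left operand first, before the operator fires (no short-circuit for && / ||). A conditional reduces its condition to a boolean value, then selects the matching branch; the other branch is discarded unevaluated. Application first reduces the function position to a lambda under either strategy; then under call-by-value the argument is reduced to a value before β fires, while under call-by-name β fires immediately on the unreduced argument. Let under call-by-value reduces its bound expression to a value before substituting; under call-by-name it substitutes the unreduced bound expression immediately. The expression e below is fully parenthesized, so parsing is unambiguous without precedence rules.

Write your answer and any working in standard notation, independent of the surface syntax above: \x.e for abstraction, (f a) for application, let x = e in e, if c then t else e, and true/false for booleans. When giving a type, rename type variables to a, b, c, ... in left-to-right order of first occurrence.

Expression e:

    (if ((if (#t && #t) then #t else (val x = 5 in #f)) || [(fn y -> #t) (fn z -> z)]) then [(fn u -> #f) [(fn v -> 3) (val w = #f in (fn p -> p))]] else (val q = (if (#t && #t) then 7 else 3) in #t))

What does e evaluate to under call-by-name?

Trace:
step 0: (if ((if (true && true) then true else (let x = 5 in false)) || ((\y.true) (\z.z))) then ((\u.false) ((\v.3) (let w = false in (\p.p)))) else (let q = (if (true && true) then 7 else 3) in true))
step 1: [delta@0.0.0] (if ((if true then true else (let x = 5 in false)) || ((\y.true) (\z.z))) then ((\u.false) ((\v.3) (let w = false in (\p.p)))) else (let q = (if (true && true) then 7 else 3) in true))
step 2: [if@0.0] (if (true || ((\y.true) (\z.z))) then ((\u.false) ((\v.3) (let w = false in (\p.p)))) else (let q = (if (true && true) then 7 else 3) in true))
step 3: [beta@0.1] (if (true || true) then ((\u.false) ((\v.3) (let w = false in (\p.p)))) else (let q = (if (true && true) then 7 else 3) in true))
step 4: [delta@0] (if true then ((\u.false) ((\v.3) (let w = false in (\p.p)))) else (let q = (if (true && true) then 7 else 3) in true))
step 5: [if@root] ((\u.false) ((\v.3) (let w = false in (\p.p))))
step 6: [beta@root] false

Answer: false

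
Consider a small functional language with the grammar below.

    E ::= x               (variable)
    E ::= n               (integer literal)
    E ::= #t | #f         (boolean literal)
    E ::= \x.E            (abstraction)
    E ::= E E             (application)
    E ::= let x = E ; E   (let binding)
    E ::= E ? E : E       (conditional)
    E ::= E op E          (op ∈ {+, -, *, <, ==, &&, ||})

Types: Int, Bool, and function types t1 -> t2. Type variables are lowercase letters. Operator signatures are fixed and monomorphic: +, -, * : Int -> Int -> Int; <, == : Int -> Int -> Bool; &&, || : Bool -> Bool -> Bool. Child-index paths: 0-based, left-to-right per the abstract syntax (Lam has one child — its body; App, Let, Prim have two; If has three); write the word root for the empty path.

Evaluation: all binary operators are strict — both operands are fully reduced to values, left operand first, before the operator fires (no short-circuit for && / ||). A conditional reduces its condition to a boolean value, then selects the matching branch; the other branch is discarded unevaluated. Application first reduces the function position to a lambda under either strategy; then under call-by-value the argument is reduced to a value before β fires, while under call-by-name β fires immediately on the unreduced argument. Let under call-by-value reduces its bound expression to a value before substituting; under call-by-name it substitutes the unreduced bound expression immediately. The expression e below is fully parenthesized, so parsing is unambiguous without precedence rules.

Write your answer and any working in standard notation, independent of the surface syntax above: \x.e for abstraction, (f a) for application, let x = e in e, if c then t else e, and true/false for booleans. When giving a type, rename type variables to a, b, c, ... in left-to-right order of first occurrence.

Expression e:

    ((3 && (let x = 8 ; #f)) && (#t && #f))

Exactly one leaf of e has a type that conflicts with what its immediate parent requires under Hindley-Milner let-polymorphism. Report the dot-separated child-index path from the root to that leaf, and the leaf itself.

Answer: 0.0 : 3

Trace:
  unify Int ~ Bool
  FAIL: mismatch Int ~ Bool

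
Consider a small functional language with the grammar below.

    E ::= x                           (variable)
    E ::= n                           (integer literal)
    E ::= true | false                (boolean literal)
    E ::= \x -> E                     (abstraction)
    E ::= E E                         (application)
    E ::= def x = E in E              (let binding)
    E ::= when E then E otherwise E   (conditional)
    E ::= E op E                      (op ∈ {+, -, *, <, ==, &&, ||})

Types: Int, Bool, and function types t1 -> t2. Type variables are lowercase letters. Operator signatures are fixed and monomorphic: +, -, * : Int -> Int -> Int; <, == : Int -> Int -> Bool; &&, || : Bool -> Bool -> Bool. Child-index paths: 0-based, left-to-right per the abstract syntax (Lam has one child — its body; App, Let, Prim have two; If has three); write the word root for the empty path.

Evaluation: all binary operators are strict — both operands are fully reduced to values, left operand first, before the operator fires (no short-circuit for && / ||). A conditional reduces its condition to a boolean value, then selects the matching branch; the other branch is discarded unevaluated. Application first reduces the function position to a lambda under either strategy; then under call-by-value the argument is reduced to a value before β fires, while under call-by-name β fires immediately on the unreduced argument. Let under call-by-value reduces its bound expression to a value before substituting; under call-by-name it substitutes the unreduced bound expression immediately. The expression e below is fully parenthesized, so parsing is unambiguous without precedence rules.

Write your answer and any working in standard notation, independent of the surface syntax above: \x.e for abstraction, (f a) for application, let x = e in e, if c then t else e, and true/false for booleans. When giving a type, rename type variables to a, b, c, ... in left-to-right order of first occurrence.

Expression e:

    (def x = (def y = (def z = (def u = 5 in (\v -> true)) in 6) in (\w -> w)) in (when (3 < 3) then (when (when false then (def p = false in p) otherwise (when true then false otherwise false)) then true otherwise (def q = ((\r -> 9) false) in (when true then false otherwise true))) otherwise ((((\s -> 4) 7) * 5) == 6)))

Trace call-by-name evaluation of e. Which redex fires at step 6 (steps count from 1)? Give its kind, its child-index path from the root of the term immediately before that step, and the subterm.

Derivation:
step 0: (let x = (let y = (let z = (let u = 5 in (\v.true)) in 6) in (\w.w)) in (if (3 < 3) then (if (if false then (let p = false in p) else (if true then false else false)) then true else (let q = ((\r.9) false) in (if true then false else true))) else ((((\s.4) 7) * 5) == 6)))
step 1: [let@root] (if (3 < 3) then (if (if false then (let p = false in p) else (if true then false else false)) then true else (let q = ((\r.9) false) in (if true then false else true))) else ((((\s.4) 7) * 5) == 6))
step 2: [delta@0] (if false then (if (if false then (let p = false in p) else (if true then false else false)) then true else (let q = ((\r.9) false) in (if true then false else true))) else ((((\s.4) 7) * 5) == 6))
step 3: [if@root] ((((\s.4) 7) * 5) == 6)
step 4: [beta@0.0] ((4 * 5) == 6)
step 5: [delta@0] (20 == 6)
step 6: [delta@root] false

Answer: delta at root : (20 == 6)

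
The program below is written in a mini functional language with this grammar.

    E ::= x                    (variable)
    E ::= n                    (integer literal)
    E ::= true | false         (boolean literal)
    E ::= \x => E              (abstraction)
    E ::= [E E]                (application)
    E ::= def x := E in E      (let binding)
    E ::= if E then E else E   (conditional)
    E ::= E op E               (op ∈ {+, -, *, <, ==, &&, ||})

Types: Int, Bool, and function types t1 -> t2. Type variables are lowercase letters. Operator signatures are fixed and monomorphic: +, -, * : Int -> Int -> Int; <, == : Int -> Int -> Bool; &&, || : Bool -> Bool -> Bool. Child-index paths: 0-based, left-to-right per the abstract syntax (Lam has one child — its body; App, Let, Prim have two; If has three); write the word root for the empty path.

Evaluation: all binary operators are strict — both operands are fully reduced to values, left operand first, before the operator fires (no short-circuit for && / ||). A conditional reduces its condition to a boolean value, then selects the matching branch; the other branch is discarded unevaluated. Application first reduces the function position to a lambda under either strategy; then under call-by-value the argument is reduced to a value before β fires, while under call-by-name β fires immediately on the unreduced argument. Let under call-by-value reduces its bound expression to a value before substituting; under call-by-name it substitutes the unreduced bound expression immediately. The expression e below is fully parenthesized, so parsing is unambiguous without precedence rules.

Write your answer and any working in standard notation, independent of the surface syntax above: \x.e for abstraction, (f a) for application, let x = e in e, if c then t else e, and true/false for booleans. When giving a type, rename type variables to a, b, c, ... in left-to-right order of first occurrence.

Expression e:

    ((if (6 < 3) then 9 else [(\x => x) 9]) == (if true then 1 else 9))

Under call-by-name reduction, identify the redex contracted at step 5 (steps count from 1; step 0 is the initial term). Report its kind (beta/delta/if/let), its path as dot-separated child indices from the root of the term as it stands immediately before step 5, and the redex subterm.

Working:
step 0: ((if (6 < 3) then 9 else ((\x.x) 9)) == (if true then 1 else 9))
step 1: [delta@0.0] ((if false then 9 else ((\x.x) 9)) == (if true then 1 else 9))
step 2: [if@0] (((\x.x) 9) == (if true then 1 else 9))
step 3: [beta@0] (9 == (if true then 1 else 9))
step 4: [if@1] (9 == 1)
step 5: [delta@root] false

Answer: delta at root : (9 == 1)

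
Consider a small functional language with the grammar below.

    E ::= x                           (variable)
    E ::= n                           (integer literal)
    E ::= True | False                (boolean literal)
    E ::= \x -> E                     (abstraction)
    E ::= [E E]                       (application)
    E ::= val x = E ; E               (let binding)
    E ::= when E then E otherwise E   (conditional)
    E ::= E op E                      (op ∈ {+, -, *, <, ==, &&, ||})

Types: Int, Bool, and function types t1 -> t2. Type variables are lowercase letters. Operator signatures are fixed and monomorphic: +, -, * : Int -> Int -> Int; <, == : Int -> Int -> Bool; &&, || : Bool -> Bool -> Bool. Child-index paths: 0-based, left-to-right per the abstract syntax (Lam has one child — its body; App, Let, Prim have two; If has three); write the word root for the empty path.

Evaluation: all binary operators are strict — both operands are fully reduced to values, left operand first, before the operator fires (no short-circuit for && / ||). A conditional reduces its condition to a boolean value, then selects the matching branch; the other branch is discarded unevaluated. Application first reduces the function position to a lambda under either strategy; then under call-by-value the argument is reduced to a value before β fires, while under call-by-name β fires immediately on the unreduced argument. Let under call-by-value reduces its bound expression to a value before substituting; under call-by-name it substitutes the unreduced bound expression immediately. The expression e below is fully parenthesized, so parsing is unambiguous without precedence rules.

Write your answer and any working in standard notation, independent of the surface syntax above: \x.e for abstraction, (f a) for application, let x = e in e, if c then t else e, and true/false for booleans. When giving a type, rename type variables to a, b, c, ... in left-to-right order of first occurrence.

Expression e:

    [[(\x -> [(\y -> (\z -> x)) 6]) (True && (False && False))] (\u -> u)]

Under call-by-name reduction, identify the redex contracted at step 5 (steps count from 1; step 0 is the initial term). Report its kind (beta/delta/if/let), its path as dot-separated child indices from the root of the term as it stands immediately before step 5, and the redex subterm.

Derivation:
step 0: (((\x.((\y.(\z.x)) 6)) (true && (false && false))) (\u.u))
step 1: [beta@0] (((\y.(\z.(true && (false && false)))) 6) (\u.u))
step 2: [beta@0] ((\z.(true && (false && false))) (\u.u))
step 3: [beta@root] (true && (false && false))
step 4: [delta@1] (true && false)
step 5: [delta@root] false

Answer: delta at root : (true && false)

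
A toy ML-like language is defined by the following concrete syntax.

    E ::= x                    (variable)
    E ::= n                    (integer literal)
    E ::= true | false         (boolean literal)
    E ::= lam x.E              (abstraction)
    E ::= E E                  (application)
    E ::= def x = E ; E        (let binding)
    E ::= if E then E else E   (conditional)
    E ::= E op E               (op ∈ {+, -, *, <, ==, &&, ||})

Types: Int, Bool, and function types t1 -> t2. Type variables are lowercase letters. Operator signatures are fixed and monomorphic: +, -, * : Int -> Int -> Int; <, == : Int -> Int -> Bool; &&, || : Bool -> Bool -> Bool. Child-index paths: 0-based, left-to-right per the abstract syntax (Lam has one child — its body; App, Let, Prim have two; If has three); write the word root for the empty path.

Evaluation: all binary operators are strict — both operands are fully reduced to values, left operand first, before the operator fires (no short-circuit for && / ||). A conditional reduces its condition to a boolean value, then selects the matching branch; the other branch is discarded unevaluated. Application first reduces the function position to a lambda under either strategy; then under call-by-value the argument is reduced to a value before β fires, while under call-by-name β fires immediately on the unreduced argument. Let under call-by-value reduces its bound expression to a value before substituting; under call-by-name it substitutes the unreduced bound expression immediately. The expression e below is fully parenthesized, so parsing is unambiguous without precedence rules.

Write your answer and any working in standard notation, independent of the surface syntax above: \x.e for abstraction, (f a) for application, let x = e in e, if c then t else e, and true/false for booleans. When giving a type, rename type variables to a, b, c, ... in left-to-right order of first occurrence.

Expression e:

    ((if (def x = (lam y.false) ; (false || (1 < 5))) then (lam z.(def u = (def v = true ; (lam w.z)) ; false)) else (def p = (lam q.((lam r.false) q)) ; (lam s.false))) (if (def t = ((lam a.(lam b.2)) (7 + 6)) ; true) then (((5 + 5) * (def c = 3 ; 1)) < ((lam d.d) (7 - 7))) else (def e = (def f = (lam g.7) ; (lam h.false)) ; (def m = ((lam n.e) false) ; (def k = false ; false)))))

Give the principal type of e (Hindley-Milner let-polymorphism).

Working:
\y._ : a -> Bool
let x : forall. a -> Bool
  unify Bool ~ Bool
  unify Int ~ Int
  unify Int ~ Int
  unify Bool ~ Bool
  unify Bool ~ Bool
let v : Bool
z : b
\w._ : c -> b
let u : forall. c -> b
\z._ : b -> Bool
\r._ : e -> Bool
q : d
  unify e -> Bool ~ d -> f
  unify e ~ d
  unify Bool ~ f
_ _ : Bool
\q._ : d -> Bool
let p : forall. d -> Bool
\s._ : g -> Bool
  unify b -> Bool ~ g -> Bool
  unify b ~ g
  unify Bool ~ Bool
\b._ : i -> Int
\a._ : h -> i -> Int
  unify Int ~ Int
  unify Int ~ Int
  unify h -> i -> Int ~ Int -> j
  unify h ~ Int
  unify i -> Int ~ j
_ _ : i -> Int
let t : forall. i -> Int
  unify Bool ~ Bool
  unify Int ~ Int
  unify Int ~ Int
  unify Int ~ Int
let c : Int
  unify Int ~ Int
  unify Int ~ Int
d : k
\d._ : k -> k
  unify Int ~ Int
  unify Int ~ Int
  unify k -> k ~ Int -> l
  unify k ~ Int
  unify Int ~ l
_ _ : Int
  unify Int ~ Int
\g._ : m -> Int
let f : forall. m -> Int
\h._ : n -> Bool
let e : forall. n -> Bool
e : p -> Bool
\n._ : o -> p -> Bool
  unify o -> p -> Bool ~ Bool -> q
  unify o ~ Bool
  unify p -> Bool ~ q
_ _ : p -> Bool
let m : forall. p -> Bool
let k : Bool
  unify Bool ~ Bool
  unify g -> Bool ~ Bool -> r
  unify g ~ Bool
  unify Bool ~ r
_ _ : Bool

Answer: Bool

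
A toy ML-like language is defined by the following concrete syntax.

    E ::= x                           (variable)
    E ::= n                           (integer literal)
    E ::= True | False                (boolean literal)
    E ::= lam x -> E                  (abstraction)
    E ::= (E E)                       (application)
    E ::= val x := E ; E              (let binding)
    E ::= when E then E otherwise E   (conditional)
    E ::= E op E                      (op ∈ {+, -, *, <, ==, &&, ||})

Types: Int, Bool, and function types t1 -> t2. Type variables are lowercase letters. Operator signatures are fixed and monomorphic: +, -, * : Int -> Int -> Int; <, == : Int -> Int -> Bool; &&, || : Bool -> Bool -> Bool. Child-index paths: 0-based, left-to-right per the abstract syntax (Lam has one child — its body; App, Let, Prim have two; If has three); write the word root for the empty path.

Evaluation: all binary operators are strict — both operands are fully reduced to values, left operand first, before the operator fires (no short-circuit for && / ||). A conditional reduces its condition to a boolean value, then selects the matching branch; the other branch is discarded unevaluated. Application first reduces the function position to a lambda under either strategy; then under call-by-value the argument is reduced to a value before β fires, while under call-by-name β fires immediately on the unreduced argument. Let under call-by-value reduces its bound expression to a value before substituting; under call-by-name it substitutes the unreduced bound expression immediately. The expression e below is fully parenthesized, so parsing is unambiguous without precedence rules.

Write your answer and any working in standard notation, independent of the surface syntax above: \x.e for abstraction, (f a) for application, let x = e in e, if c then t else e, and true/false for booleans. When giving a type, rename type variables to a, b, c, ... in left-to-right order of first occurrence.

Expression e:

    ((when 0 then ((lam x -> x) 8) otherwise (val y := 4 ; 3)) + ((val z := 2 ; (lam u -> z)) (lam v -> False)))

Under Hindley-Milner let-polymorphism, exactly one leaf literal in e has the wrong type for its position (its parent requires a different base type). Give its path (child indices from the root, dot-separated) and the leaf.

Answer: 0.0 : 0

Derivation:
  unify Int ~ Bool
  FAIL: mismatch Int ~ Bool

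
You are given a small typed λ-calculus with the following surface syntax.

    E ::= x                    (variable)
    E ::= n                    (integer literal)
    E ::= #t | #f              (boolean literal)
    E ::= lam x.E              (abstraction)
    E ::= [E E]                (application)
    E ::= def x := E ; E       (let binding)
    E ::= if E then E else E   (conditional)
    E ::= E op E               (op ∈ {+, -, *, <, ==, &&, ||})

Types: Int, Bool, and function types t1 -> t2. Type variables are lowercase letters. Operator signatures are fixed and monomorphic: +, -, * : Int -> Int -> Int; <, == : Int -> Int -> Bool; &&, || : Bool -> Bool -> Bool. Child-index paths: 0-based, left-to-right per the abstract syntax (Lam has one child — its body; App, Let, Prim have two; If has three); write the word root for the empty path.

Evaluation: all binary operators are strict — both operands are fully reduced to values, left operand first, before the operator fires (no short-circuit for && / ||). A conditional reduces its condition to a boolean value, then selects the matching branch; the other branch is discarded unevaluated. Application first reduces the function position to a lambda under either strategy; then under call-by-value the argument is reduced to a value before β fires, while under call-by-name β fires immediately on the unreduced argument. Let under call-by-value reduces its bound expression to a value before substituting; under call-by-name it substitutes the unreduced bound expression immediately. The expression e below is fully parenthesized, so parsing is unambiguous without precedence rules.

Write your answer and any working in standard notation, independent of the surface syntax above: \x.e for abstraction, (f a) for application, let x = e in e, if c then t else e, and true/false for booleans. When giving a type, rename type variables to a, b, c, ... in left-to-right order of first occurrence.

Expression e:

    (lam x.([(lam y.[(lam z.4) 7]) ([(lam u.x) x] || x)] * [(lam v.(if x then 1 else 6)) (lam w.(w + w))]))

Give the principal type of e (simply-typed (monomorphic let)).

Derivation:
\z._ : c -> Int
  unify c -> Int ~ Int -> d
  unify c ~ Int
  unify Int ~ d
_ _ : Int
\y._ : b -> Int
x : a
\u._ : e -> a
x : a
  unify e -> a ~ a -> f
  unify e ~ a
  unify a ~ f
_ _ : f
  unify f ~ Bool
x : Bool
  unify Bool ~ Bool
  unify b -> Int ~ Bool -> g
  unify b ~ Bool
  unify Int ~ g
_ _ : Int
  unify Int ~ Int
x : Bool
  unify Bool ~ Bool
  unify Int ~ Int
\v._ : h -> Int
w : i
  unify i ~ Int
w : Int
  unify Int ~ Int
\w._ : Int -> Int
  unify h -> Int ~ (Int -> Int) -> j
  unify h ~ Int -> Int
  unify Int ~ j
_ _ : Int
  unify Int ~ Int
\x._ : Bool -> Int

Answer: Bool -> Int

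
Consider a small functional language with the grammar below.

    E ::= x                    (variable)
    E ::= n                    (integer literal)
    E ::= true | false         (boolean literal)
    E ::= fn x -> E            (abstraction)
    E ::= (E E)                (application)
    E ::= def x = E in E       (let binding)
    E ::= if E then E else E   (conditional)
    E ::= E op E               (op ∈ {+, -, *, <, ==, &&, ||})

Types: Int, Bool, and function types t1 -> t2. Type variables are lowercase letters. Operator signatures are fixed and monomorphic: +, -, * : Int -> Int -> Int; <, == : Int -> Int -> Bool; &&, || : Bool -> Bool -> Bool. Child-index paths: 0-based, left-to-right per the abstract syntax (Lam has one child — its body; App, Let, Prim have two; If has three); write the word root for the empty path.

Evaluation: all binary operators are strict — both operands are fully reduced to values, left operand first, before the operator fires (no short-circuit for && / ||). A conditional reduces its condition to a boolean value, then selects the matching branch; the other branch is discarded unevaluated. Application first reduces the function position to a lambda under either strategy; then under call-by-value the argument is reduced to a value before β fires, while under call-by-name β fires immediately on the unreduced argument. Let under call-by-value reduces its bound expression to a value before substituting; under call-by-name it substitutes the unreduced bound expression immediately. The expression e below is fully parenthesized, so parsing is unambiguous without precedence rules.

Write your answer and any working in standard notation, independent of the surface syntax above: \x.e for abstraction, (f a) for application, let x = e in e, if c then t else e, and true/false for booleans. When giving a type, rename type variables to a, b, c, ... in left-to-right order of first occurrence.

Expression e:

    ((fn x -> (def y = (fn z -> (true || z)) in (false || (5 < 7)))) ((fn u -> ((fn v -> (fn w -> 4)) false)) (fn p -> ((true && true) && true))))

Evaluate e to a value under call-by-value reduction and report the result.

Answer: true

Derivation:
step 0: ((\x.(let y = (\z.(true || z)) in (false || (5 < 7)))) ((\u.((\v.(\w.4)) false)) (\p.((true && true) && true))))
step 1: [beta@1] ((\x.(let y = (\z.(true || z)) in (false || (5 < 7)))) ((\v.(\w.4)) false))
step 2: [beta@1] ((\x.(let y = (\z.(true || z)) in (false || (5 < 7)))) (\w.4))
step 3: [beta@root] (let y = (\z.(true || z)) in (false || (5 < 7)))
step 4: [let@root] (false || (5 < 7))
step 5: [delta@1] (false || true)
step 6: [delta@root] true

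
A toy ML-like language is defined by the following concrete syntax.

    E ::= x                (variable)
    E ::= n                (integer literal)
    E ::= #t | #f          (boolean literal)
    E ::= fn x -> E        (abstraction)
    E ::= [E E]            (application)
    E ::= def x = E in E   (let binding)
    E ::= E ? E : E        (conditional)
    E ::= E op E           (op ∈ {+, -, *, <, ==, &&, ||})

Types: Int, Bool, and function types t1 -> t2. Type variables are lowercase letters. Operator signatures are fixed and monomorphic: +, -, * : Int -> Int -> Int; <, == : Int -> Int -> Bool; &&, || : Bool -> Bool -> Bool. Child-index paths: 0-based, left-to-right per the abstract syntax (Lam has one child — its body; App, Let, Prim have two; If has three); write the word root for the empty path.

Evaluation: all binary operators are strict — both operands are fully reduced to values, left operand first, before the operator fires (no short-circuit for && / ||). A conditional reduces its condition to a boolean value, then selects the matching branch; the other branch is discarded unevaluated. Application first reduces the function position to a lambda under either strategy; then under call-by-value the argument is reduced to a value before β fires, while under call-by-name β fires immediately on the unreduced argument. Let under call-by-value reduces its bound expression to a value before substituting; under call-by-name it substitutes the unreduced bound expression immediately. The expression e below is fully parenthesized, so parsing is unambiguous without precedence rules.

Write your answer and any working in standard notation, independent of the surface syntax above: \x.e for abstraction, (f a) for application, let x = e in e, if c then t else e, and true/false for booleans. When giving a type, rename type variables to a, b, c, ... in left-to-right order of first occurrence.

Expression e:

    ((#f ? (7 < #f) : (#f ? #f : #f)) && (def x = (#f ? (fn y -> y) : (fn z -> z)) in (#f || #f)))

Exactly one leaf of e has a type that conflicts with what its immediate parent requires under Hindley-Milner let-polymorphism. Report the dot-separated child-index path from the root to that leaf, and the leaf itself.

Derivation:
  unify Bool ~ Bool
  unify Int ~ Int
  unify Bool ~ Int
  FAIL: mismatch Bool ~ Int

Answer: 0.1.1 : false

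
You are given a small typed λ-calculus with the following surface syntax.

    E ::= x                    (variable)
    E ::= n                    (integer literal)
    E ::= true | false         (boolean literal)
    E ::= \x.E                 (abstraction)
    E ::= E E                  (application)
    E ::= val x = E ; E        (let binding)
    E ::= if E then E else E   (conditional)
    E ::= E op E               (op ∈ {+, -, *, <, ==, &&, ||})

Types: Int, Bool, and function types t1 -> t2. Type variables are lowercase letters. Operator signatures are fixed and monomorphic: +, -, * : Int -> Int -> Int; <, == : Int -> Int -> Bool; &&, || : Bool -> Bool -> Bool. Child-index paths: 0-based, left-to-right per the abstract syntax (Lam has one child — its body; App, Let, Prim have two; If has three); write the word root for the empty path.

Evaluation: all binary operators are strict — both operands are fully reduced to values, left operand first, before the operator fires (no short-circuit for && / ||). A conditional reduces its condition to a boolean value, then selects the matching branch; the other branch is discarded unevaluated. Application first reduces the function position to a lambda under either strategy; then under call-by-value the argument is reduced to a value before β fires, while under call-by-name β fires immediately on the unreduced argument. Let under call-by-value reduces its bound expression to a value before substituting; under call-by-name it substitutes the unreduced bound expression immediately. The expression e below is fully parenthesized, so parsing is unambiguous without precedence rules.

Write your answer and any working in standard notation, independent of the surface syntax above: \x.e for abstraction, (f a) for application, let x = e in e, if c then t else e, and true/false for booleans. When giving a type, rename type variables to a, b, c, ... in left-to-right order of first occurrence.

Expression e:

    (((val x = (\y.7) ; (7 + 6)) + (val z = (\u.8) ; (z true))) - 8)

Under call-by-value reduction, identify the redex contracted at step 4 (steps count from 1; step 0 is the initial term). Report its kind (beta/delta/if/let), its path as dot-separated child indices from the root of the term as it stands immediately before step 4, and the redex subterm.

Trace:
step 0: (((let x = (\y.7) in (7 + 6)) + (let z = (\u.8) in (z true))) - 8)
step 1: [let@0.0] (((7 + 6) + (let z = (\u.8) in (z true))) - 8)
step 2: [delta@0.0] ((13 + (let z = (\u.8) in (z true))) - 8)
step 3: [let@0.1] ((13 + ((\u.8) true)) - 8)
step 4: [beta@0.1] ((13 + 8) - 8)

Answer: beta at 0.1 : ((\u.8) true)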